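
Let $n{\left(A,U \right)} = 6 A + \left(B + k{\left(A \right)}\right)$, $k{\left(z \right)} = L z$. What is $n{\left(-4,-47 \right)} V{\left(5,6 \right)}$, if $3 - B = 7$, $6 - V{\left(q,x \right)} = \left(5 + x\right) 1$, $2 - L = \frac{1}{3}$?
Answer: $\frac{520}{3} \approx 173.33$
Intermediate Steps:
$L = \frac{5}{3}$ ($L = 2 - \frac{1}{3} = \frac{5}{3} \approx 1.6667$)
$V{\left(q,x \right)} = 1 - x$ ($V{\left(q,x \right)} = 6 - \left(5 + x\right) 1 = 6 - \left(5 + x\right) = 1 - x$)
$B = -4$ ($B = 3 - 7 = -4$)
$k{\left(z \right)} = \frac{5 z}{3}$
$n{\left(A,U \right)} = -4 + \frac{23 A}{3}$ ($n{\left(A,U \right)} = 6 A + \left(-4 + \frac{5 A}{3}\right) = -4 + \frac{23 A}{3}$)
$n{\left(-4,-47 \right)} V{\left(5,6 \right)} = \left(-4 + \frac{23}{3} \left(-4\right)\right) \left(1 - 6\right) = \left(-4 - \frac{92}{3}\right) \left(1 - 6\right) = \left(- \frac{104}{3}\right) \left(-5\right) = \frac{520}{3}$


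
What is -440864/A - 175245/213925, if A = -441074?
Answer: 1701581807/9435675545 ≈ 0.18033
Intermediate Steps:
-440864/A - 175245/213925 = -440864/(-441074) - 175245/213925 = -440864*(-1/441074) - 175245*1/213925 = 220432/220537 - 35049/42785 = 1701581807/9435675545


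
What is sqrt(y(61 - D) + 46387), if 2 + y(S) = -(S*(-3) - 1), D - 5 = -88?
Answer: 153*sqrt(2) ≈ 216.37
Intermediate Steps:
D = -83 (D = 5 - 88 = -83)
y(S) = -1 + 3*S (y(S) = -2 - (S*(-3) - 1) = -2 - (-3*S - 1) = -2 - (-1 - 3*S) = -2 + (1 + 3*S) = -1 + 3*S)
sqrt(y(61 - D) + 46387) = sqrt((-1 + 3*(61 - 1*(-83))) + 46387) = sqrt((-1 + 3*(61 + 83)) + 46387) = sqrt((-1 + 3*144) + 46387) = sqrt((-1 + 432) + 46387) = sqrt(431 + 46387) = sqrt(46818) = 153*sqrt(2)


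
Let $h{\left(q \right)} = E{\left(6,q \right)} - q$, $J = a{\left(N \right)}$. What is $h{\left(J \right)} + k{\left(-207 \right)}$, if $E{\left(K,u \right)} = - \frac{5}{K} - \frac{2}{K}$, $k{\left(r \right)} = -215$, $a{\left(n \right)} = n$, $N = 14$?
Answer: $- \frac{1381}{6} \approx -230.17$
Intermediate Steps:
$J = 14$
$E{\left(K,u \right)} = - \frac{7}{K}$
$h{\left(q \right)} = - \frac{7}{6} - q$
$h{\left(J \right)} + k{\left(-207 \right)} = \left(- \frac{7}{6} - 14\right) - 215 = - \frac{91}{6} - 215 = - \frac{1381}{6}$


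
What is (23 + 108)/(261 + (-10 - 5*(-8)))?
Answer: 131/291 ≈ 0.45017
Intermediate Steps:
(23 + 108)/(261 + (-10 - 5*(-8))) = 131/(261 + (-10 + 40)) = 131/(261 + 30) = 131/291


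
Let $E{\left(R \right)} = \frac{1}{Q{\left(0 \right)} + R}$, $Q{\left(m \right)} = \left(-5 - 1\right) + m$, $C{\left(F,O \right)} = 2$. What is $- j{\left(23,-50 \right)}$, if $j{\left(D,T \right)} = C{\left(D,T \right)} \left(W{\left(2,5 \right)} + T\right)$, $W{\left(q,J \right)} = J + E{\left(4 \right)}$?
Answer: $91$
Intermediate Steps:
$Q{\left(m \right)} = -6 + m$
$E{\left(R \right)} = \frac{1}{-6 + R}$ ($E{\left(R \right)} = \frac{1}{\left(-6 + 0\right) + R} = \frac{1}{-6 + R}$)
$W{\left(q,J \right)} = - \frac{1}{2} + J$ ($W{\left(q,J \right)} = J + \frac{1}{-6 + 4} = J + \frac{1}{-2} = J - \frac{1}{2} = - \frac{1}{2} + J$)
$j{\left(D,T \right)} = 9 + 2 T$ ($j{\left(D,T \right)} = 2 \left(\left(- \frac{1}{2} + 5\right) + T\right) = 2 \left(\frac{9}{2} + T\right) = 9 + 2 T$)
$- j{\left(23,-50 \right)} = - (9 + 2 \left(-50\right)) = - (9 - 100) = \left(-1\right) \left(-91\right) = 91$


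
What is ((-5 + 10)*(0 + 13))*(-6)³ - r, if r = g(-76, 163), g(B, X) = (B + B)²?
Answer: -37144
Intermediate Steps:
g(B, X) = 4*B² (g(B, X) = (2*B)² = 4*B²)
r = 23104 (r = 4*(-76)² = 4*5776 = 23104)
((-5 + 10)*(0 + 13))*(-6)³ - r = ((-5 + 10)*(0 + 13))*(-6)³ - 1*23104 = (5*13)*(-216) - 23104 = 65*(-216) - 23104 = -14040 - 23104 = -37144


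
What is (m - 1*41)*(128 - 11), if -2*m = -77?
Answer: -585/2 ≈ -292.50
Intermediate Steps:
m = 77/2 (m = -1/2*(-77) = 77/2 ≈ 38.500)
(m - 1*41)*(128 - 11) = (77/2 - 1*41)*(128 - 11) = (77/2 - 41)*117 = -5/2*117 = -585/2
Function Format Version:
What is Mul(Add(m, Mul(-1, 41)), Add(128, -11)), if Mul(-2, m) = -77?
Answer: Rational(-585, 2) ≈ -292.50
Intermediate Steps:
m = Rational(77, 2) (m = Mul(Rational(-1, 2), -77) = Rational(77, 2) ≈ 38.500)
Mul(Add(m, Mul(-1, 41)), Add(128, -11)) = Mul(Add(Rational(77, 2), Mul(-1, 41)), Add(128, -11)) = Mul(Add(Rational(77, 2), -41), 117) = Mul(Rational(-5, 2), 117) = Rational(-585, 2)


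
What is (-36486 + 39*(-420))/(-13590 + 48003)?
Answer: -17622/11471 ≈ -1.5362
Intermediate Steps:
(-36486 + 39*(-420))/(-13590 + 48003) = (-36486 - 16380)/34413 = -52866*1/34413 = -17622/11471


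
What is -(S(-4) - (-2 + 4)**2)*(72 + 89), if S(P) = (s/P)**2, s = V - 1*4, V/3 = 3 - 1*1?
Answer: 2415/4 ≈ 603.75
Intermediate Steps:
V = 6 (V = 3*(3 - 1*1) = 3*(3 - 1) = 3*2 = 6)
s = 2 (s = 6 - 1*4 = 6 - 4 = 2)
S(P) = 4/P**2 (S(P) = (2/P)**2 = 4/P**2)
-(S(-4) - (-2 + 4)**2)*(72 + 89) = -(4/(-4)**2 - (-2 + 4)**2)*(72 + 89) = -(4*(1/16) - 1*2**2)*161 = -(1/4 - 1*4)*161 = -(1/4 - 4)*161 = -(-15)*161/4 = -1*(-2415/4) = 2415/4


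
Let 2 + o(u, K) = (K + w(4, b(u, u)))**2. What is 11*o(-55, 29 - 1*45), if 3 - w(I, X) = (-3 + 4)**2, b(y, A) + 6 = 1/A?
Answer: 2134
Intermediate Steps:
b(y, A) = -6 + 1/A
w(I, X) = 2 (w(I, X) = 3 - (-3 + 4)**2 = 3 - 1*1**2 = 3 - 1*1 = 3 - 1 = 2)
o(u, K) = -2 + (2 + K)**2 (o(u, K) = -2 + (K + 2)**2 = -2 + (2 + K)**2)
11*o(-55, 29 - 1*45) = 11*(-2 + (2 + (29 - 1*45))**2) = 11*(-2 + (2 + (29 - 45))**2) = 11*(-2 + (2 - 16)**2) = 11*(-2 + (-14)**2) = 11*(-2 + 196) = 11*194 = 2134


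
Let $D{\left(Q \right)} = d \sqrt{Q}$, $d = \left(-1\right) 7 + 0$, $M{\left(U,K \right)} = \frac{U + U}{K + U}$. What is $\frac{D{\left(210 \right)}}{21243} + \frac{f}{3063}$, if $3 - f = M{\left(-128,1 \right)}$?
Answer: $\frac{125}{389001} - \frac{7 \sqrt{210}}{21243} \approx -0.0044539$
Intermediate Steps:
$M{\left(U,K \right)} = \frac{2 U}{K + U}$
$d = -7$ ($d = -7 + 0 = -7$)
$D{\left(Q \right)} = - 7 \sqrt{Q}$
$f = \frac{125}{127}$ ($f = 3 - 2 \left(-128\right) \frac{1}{1 - 128} = 3 - 2 \left(-128\right) \frac{1}{-127} = 3 - 2 \left(-128\right) \left(- \frac{1}{127}\right) = 3 - \frac{256}{127} = \frac{125}{127} \approx 0.98425$)
$\frac{D{\left(210 \right)}}{21243} + \frac{f}{3063} = \frac{\left(-7\right) \sqrt{210}}{21243} + \frac{125}{127 \cdot 3063} = - 7 \sqrt{210} \cdot \frac{1}{21243} + \frac{125}{127} \cdot \frac{1}{3063} = - \frac{7 \sqrt{210}}{21243} + \frac{125}{389001} = \frac{125}{389001} - \frac{7 \sqrt{210}}{21243}$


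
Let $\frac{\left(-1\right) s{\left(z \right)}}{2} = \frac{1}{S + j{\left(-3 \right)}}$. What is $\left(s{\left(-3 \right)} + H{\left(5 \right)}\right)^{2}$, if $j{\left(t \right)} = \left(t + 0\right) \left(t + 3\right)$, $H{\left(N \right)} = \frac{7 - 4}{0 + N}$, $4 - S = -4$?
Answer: $\frac{49}{400} \approx 0.1225$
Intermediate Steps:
$S = 8$ ($S = 4 - -4 = 4 + 4 = 8$)
$H{\left(N \right)} = \frac{3}{N}$
$j{\left(t \right)} = t \left(3 + t\right)$
$s{\left(z \right)} = - \frac{1}{4}$ ($s{\left(z \right)} = - \frac{2}{8 - 3 \left(3 - 3\right)} = - \frac{2}{8 - 0} = - \frac{2}{8 + 0} = - \frac{2}{8} = \left(-2\right) \frac{1}{8} = - \frac{1}{4}$)
$\left(s{\left(-3 \right)} + H{\left(5 \right)}\right)^{2} = \left(- \frac{1}{4} + \frac{3}{5}\right)^{2} = \left(\frac{7}{20}\right)^{2} = \frac{49}{400}$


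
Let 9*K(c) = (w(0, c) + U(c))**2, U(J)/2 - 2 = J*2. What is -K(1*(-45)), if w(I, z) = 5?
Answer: -3249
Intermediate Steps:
U(J) = 4 + 4*J (U(J) = 4 + 2*(J*2) = 4 + 2*(2*J) = 4 + 4*J)
K(c) = (9 + 4*c)**2/9 (K(c) = (5 + (4 + 4*c))**2/9 = (9 + 4*c)**2/9)
-K(1*(-45)) = -(9 + 4*(1*(-45)))**2/9 = -(9 + 4*(-45))**2/9 = -(9 - 180)**2/9 = -(-171)**2/9 = -29241/9 = -1*3249 = -3249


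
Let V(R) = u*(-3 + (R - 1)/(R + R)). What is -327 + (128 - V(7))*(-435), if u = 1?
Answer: -399879/7 ≈ -57126.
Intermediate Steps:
V(R) = -3 + (-1 + R)/(2*R) (V(R) = 1*(-3 + (R - 1)/(R + R)) = 1*(-3 + (-1 + R)/((2*R))) = 1*(-3 + (-1 + R)*(1/(2*R))) = 1*(-3 + (-1 + R)/(2*R)) = -3 + (-1 + R)/(2*R))
-327 + (128 - V(7))*(-435) = -327 + (128 - (-1 - 5*7)/(2*7))*(-435) = -327 + (128 - (-1 - 35)/(2*7))*(-435) = -327 + (128 - (-36)/(2*7))*(-435) = -327 + (128 - 1*(-18/7))*(-435) = -327 + (128 + 18/7)*(-435) = -327 + (914/7)*(-435) = -327 - 397590/7 = -399879/7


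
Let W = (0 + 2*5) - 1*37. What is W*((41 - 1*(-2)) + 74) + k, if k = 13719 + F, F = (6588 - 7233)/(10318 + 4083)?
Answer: 152073915/14401 ≈ 10560.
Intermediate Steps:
F = -645/14401 ≈ -0.044789
k = 197566674/14401 (k = 13719 - 645/14401 = 197566674/14401 ≈ 13719.)
W = -27 (W = (0 + 10) - 37 = 10 - 37 = -27)
W*((41 - 1*(-2)) + 74) + k = -27*((41 - 1*(-2)) + 74) + 197566674/14401 = -27*((41 + 2) + 74) + 197566674/14401 = -27*(43 + 74) + 197566674/14401 = -27*117 + 197566674/14401 = -3159 + 197566674/14401 = 152073915/14401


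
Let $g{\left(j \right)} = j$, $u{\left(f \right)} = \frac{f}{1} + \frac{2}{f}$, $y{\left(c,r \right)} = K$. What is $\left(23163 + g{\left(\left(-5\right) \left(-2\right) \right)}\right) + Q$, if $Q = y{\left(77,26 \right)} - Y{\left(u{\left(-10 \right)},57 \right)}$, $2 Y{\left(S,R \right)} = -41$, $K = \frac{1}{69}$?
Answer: $\frac{3200705}{138} \approx 23194.0$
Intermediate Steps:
$K = \frac{1}{69} \approx 0.014493$
$y{\left(c,r \right)} = \frac{1}{69}$
$u{\left(f \right)} = f + \frac{2}{f}$ ($u{\left(f \right)} = f 1 + \frac{2}{f} = f + \frac{2}{f}$)
$Y{\left(S,R \right)} = - \frac{41}{2}$ ($Y{\left(S,R \right)} = \frac{1}{2} \left(-41\right) = - \frac{41}{2}$)
$Q = \frac{2831}{138}$ ($Q = \frac{1}{69} - - \frac{41}{2} = \frac{1}{69} + \frac{41}{2} = \frac{2831}{138} \approx 20.514$)
$\left(23163 + g{\left(\left(-5\right) \left(-2\right) \right)}\right) + Q = \left(23163 - -10\right) + \frac{2831}{138} = \left(23163 + 10\right) + \frac{2831}{138} = 23173 + \frac{2831}{138} = \frac{3200705}{138}$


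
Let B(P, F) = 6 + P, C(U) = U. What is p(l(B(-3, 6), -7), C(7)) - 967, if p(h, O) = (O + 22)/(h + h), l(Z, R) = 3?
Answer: -5773/6 ≈ -962.17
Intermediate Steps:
p(h, O) = (22 + O)/(2*h) (p(h, O) = (22 + O)/((2*h)) = (22 + O)*(1/(2*h)) = (22 + O)/(2*h))
p(l(B(-3, 6), -7), C(7)) - 967 = (½)*(22 + 7)/3 - 967 = (½)*(⅓)*29 - 967 = 29/6 - 967 = -5773/6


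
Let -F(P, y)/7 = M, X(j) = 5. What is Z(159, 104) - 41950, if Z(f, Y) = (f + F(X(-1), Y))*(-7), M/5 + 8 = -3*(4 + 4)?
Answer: -50903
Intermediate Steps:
M = -160 (M = -40 + 5*(-3*(4 + 4)) = -40 + 5*(-3*8) = -40 + 5*(-24) = -40 - 120 = -160)
F(P, y) = 1120 (F(P, y) = -7*(-160) = 1120)
Z(f, Y) = -7840 - 7*f (Z(f, Y) = (f + 1120)*(-7) = (1120 + f)*(-7) = -7840 - 7*f)
Z(159, 104) - 41950 = (-7840 - 7*159) - 41950 = (-7840 - 1113) - 41950 = -8953 - 41950 = -50903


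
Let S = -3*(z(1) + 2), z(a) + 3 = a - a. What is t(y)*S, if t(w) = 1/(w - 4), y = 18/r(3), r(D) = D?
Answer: 3/2 ≈ 1.5000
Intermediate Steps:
z(a) = -3 (z(a) = -3 + (a - a) = -3 + 0 = -3)
S = 3 (S = -3*(-3 + 2) = -3*(-1) = 3)
y = 6 (y = 18/3 = 18*(1/3) = 6)
t(w) = 1/(-4 + w)
t(y)*S = 3/(-4 + 6) = 3/2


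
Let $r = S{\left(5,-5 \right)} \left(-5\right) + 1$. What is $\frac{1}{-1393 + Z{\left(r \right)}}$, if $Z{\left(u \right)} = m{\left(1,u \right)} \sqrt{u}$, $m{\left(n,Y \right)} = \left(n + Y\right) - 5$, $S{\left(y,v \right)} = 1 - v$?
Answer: $\frac{i}{- 1393 i + 33 \sqrt{29}} \approx -0.00070638 + 9.0115 \cdot 10^{-5} i$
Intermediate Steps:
$m{\left(n,Y \right)} = -5 + Y + n$ ($m{\left(n,Y \right)} = \left(Y + n\right) - 5 = -5 + Y + n$)
$r = -29$ ($r = \left(1 - -5\right) \left(-5\right) + 1 = \left(1 + 5\right) \left(-5\right) + 1 = 6 \left(-5\right) + 1 = -30 + 1 = -29$)
$Z{\left(u \right)} = \sqrt{u} \left(-4 + u\right)$ ($Z{\left(u \right)} = \left(-5 + u + 1\right) \sqrt{u} = \left(-4 + u\right) \sqrt{u} = \sqrt{u} \left(-4 + u\right)$)
$\frac{1}{-1393 + Z{\left(r \right)}} = \frac{1}{-1393 + \sqrt{-29} \left(-4 - 29\right)} = \frac{1}{-1393 + i \sqrt{29} \left(-33\right)} = \frac{1}{-1393 - 33 i \sqrt{29}}$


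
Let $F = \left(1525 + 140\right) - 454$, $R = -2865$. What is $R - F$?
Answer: $-4076$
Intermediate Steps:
$F = 1211$ ($F = 1665 - 454 = 1211$)
$R - F = -2865 - 1211 = -4076$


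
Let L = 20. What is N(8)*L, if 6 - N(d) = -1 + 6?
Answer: 20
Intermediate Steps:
N(d) = 1 (N(d) = 6 - (-1 + 6) = 6 - 1*5 = 6 - 5 = 1)
N(8)*L = 1*20 = 20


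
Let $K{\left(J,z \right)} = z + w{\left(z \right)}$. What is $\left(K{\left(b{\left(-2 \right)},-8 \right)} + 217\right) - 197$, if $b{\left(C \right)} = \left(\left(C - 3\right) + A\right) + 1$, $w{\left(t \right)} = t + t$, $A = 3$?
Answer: $-4$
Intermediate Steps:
$w{\left(t \right)} = 2 t$
$b{\left(C \right)} = 1 + C$ ($b{\left(C \right)} = \left(\left(C - 3\right) + 3\right) + 1 = \left(\left(-3 + C\right) + 3\right) + 1 = C + 1 = 1 + C$)
$K{\left(J,z \right)} = 3 z$ ($K{\left(J,z \right)} = z + 2 z = 3 z$)
$\left(K{\left(b{\left(-2 \right)},-8 \right)} + 217\right) - 197 = \left(3 \left(-8\right) + 217\right) - 197 = \left(-24 + 217\right) - 197 = 193 - 197 = -4$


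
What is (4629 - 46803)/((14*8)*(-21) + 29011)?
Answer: -42174/26659 ≈ -1.5820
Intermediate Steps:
(4629 - 46803)/((14*8)*(-21) + 29011) = -42174/(112*(-21) + 29011) = -42174/(-2352 + 29011) = -42174/26659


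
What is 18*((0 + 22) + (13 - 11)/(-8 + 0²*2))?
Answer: 783/2 ≈ 391.50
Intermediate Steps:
18*((0 + 22) + (13 - 11)/(-8 + 0²*2)) = 18*(22 + 2/(-8 + 0*2)) = 18*(22 + 2/(-8 + 0)) = 18*(22 + 2/(-8)) = 18*(22 + 2*(-⅛)) = 18*(22 - ¼) = 18*(87/4) = 783/2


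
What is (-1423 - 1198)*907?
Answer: -2377247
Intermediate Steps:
(-1423 - 1198)*907 = -2621*907 = -2377247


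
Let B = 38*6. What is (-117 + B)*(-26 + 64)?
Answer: 4218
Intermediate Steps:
B = 228
(-117 + B)*(-26 + 64) = (-117 + 228)*(-26 + 64) = 111*38 = 4218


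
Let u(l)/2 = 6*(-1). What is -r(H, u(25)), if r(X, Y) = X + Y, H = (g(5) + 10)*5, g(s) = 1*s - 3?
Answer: -48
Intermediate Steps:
u(l) = -12 (u(l) = 2*(6*(-1)) = 2*(-6) = -12)
g(s) = -3 + s (g(s) = s - 3 = -3 + s)
H = 60 (H = ((-3 + 5) + 10)*5 = (2 + 10)*5 = 12*5 = 60)
-r(H, u(25)) = -(60 - 12) = -1*48 = -48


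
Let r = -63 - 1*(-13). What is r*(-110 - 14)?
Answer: 6200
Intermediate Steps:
r = -50 (r = -63 + 13 = -50)
r*(-110 - 14) = -50*(-110 - 14) = -50*(-124) = 6200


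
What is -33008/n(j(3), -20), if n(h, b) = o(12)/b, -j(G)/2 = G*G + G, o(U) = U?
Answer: 165040/3 ≈ 55013.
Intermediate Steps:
j(G) = -2*G - 2*G² (j(G) = -2*(G*G + G) = -2*(G² + G) = -2*(G + G²) = -2*G - 2*G²)
n(h, b) = 12/b
-33008/n(j(3), -20) = -33008/(12/(-20)) = -33008/(12*(-1/20)) = -33008/(-⅗) = -33008*(-5/3) = 165040/3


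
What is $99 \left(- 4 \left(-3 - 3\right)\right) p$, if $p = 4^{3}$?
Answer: $152064$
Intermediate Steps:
$p = 64$
$99 \left(- 4 \left(-3 - 3\right)\right) p = 99 \left(- 4 \left(-3 - 3\right)\right) 64 = 99 \left(\left(-4\right) \left(-6\right)\right) 64 = 99 \cdot 24 \cdot 64 = 2376 \cdot 64 = 152064$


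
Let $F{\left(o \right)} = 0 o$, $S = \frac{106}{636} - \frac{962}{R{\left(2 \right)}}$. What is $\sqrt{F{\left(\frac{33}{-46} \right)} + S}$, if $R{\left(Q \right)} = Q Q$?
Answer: $\frac{i \sqrt{2163}}{3} \approx 15.503 i$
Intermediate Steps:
$R{\left(Q \right)} = Q^{2}$
$S = - \frac{721}{3}$ ($S = \frac{106}{636} - \frac{962}{2^{2}} = 106 \cdot \frac{1}{636} - \frac{962}{4} = \frac{1}{6} - \frac{481}{2} = - \frac{721}{3} \approx -240.33$)
$F{\left(o \right)} = 0$
$\sqrt{F{\left(\frac{33}{-46} \right)} + S} = \sqrt{0 - \frac{721}{3}} = \sqrt{- \frac{721}{3}} = \frac{i \sqrt{2163}}{3}$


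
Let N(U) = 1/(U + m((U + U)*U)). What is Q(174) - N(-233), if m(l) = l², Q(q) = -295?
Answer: -3477808646046/11789181851 ≈ -295.00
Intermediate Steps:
N(U) = 1/(U + 4*U⁴) (N(U) = 1/(U + ((U + U)*U)²) = 1/(U + ((2*U)*U)²) = 1/(U + (2*U²)²) = 1/(U + 4*U⁴))
Q(174) - N(-233) = -295 - 1/(-233 + 4*(-233)⁴) = -295 - 1/(-233 + 4*2947295521) = -295 - 1/(-233 + 11789182084) = -295 - 1/11789181851 = -3477808646046/11789181851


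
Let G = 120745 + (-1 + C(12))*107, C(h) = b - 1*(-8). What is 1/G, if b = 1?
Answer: 1/121601 ≈ 8.2236e-6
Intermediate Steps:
C(h) = 9 (C(h) = 1 - 1*(-8) = 1 + 8 = 9)
G = 121601 (G = 120745 + (-1 + 9)*107 = 120745 + 8*107 = 120745 + 856 = 121601)
1/G = 1/121601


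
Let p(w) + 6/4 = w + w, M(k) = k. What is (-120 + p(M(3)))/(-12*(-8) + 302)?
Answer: -231/796 ≈ -0.29020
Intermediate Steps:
p(w) = -3/2 + 2*w (p(w) = -3/2 + (w + w) = -3/2 + 2*w)
(-120 + p(M(3)))/(-12*(-8) + 302) = (-120 + (-3/2 + 2*3))/(-12*(-8) + 302) = (-120 + (-3/2 + 6))/(96 + 302) = (-120 + 9/2)/398 = -231/2*1/398 = -231/796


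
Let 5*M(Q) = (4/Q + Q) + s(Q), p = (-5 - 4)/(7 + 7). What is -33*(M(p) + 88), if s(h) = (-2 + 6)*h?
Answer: -596761/210 ≈ -2841.7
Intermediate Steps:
p = -9/14 ≈ -0.64286
s(h) = 4*h
M(Q) = Q + 4/(5*Q) (M(Q) = ((4/Q + Q) + 4*Q)/5 = ((Q + 4/Q) + 4*Q)/5 = (4/Q + 5*Q)/5 = Q + 4/(5*Q))
-33*(M(p) + 88) = -33*((-9/14 + 4/(5*(-9/14))) + 88) = -33*((-9/14 + (⅘)*(-14/9)) + 88) = -33*((-9/14 - 56/45) + 88) = -33*(-1189/630 + 88) = -33*54251/630 = -596761/210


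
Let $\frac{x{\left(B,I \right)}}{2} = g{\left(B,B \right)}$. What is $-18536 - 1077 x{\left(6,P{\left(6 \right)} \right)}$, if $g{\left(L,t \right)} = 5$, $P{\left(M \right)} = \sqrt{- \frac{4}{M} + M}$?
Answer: $-29306$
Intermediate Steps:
$P{\left(M \right)} = \sqrt{M - \frac{4}{M}}$
$x{\left(B,I \right)} = 10$ ($x{\left(B,I \right)} = 2 \cdot 5 = 10$)
$-18536 - 1077 x{\left(6,P{\left(6 \right)} \right)} = -18536 - 1077 \cdot 10 = -18536 - 10770 = -29306$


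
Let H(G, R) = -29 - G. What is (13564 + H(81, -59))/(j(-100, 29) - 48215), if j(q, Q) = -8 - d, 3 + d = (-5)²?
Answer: -13454/48245 ≈ -0.27887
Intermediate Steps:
d = 22 (d = -3 + (-5)² = -3 + 25 = 22)
j(q, Q) = -30 (j(q, Q) = -8 - 1*22 = -8 - 22 = -30)
(13564 + H(81, -59))/(j(-100, 29) - 48215) = (13564 + (-29 - 1*81))/(-30 - 48215) = (13564 + (-29 - 81))/(-48245) = (13564 - 110)*(-1/48245) = 13454*(-1/48245) = -13454/48245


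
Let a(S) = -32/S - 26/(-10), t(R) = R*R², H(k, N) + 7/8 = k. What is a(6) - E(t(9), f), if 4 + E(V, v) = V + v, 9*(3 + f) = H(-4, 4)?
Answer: -86903/120 ≈ -724.19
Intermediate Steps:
H(k, N) = -7/8 + k
f = -85/24 (f = -3 + (-7/8 - 4)/9 = -3 + (⅑)*(-39/8) = -3 - 13/24 = -85/24 ≈ -3.5417)
t(R) = R³
E(V, v) = -4 + V + v (E(V, v) = -4 + (V + v) = -4 + V + v)
a(S) = 13/5 - 32/S (a(S) = -32/S - 26*(-⅒) = -32/S + 13/5 = 13/5 - 32/S)
a(6) - E(t(9), f) = (13/5 - 32/6) - (-4 + 9³ - 85/24) = (13/5 - 32*⅙) - (-4 + 729 - 85/24) = (13/5 - 16/3) - 1*17315/24 = -41/15 - 17315/24 = -86903/120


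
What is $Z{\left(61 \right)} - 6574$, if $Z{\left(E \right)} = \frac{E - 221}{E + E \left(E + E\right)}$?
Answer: $- \frac{49324882}{7503} \approx -6574.0$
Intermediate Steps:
$Z{\left(E \right)} = \frac{-221 + E}{E + 2 E^{2}}$ ($Z{\left(E \right)} = \frac{-221 + E}{E + E 2 E} = \frac{-221 + E}{E + 2 E^{2}}$)
$Z{\left(61 \right)} - 6574 = \frac{-221 + 61}{61 \left(1 + 2 \cdot 61\right)} - 6574 = \frac{1}{61} \frac{1}{1 + 122} \left(-160\right) - 6574 = \frac{1}{61} \cdot \frac{1}{123} \left(-160\right) - 6574 = - \frac{160}{7503} - 6574 = - \frac{49324882}{7503}$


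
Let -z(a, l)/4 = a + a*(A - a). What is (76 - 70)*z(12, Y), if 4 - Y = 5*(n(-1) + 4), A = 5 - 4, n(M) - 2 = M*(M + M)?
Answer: 2880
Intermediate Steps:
n(M) = 2 + 2*M² (n(M) = 2 + M*(M + M) = 2 + M*(2*M) = 2 + 2*M²)
A = 1
Y = -36 (Y = 4 - 5*((2 + 2*(-1)²) + 4) = 4 - 5*((2 + 2*1) + 4) = 4 - 5*((2 + 2) + 4) = 4 - 5*(4 + 4) = 4 - 5*8 = 4 - 1*40 = 4 - 40 = -36)
z(a, l) = -4*a - 4*a*(1 - a) (z(a, l) = -4*(a + a*(1 - a)) = -4*a - 4*a*(1 - a))
(76 - 70)*z(12, Y) = (76 - 70)*(4*12*(-2 + 12)) = 6*(4*12*10) = 6*480 = 2880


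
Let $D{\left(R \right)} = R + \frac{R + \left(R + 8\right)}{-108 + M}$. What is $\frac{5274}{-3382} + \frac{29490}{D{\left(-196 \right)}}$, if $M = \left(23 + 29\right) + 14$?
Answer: $- \frac{58753721}{368638} \approx -159.38$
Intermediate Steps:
$M = 66$ ($M = 52 + 14 = 66$)
$D{\left(R \right)} = - \frac{4}{21} + \frac{20 R}{21}$ ($D{\left(R \right)} = R + \frac{R + \left(R + 8\right)}{-108 + 66} = R + \frac{R + \left(8 + R\right)}{-42} = R + \left(8 + 2 R\right) \left(- \frac{1}{42}\right) = R - \left(\frac{4}{21} + \frac{R}{21}\right) = - \frac{4}{21} + \frac{20 R}{21}$)
$\frac{5274}{-3382} + \frac{29490}{D{\left(-196 \right)}} = \frac{5274}{-3382} + \frac{29490}{- \frac{4}{21} + \frac{20}{21} \left(-196\right)} = 5274 \left(- \frac{1}{3382}\right) + \frac{29490}{- \frac{4}{21} - \frac{560}{3}} = - \frac{2637}{1691} + \frac{29490}{- \frac{1308}{7}} = - \frac{2637}{1691} + 29490 \left(- \frac{7}{1308}\right) = - \frac{2637}{1691} - \frac{34405}{218} = - \frac{58753721}{368638}$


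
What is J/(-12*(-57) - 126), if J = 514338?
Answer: 85723/93 ≈ 921.75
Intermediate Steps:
J/(-12*(-57) - 126) = 514338/(-12*(-57) - 126) = 514338/(684 - 126) = 514338/558 = 514338*(1/558) = 85723/93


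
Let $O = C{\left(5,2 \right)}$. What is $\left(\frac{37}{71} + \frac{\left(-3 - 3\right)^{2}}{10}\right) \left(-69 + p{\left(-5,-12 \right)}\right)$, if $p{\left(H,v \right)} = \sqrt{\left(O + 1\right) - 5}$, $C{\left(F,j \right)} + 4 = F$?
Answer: $- \frac{100947}{355} + \frac{1463 i \sqrt{3}}{355} \approx -284.36 + 7.138 i$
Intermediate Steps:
$C{\left(F,j \right)} = -4 + F$
$O = 1$ ($O = -4 + 5 = 1$)
$p{\left(H,v \right)} = i \sqrt{3}$ ($p{\left(H,v \right)} = \sqrt{\left(1 + 1\right) - 5} = \sqrt{2 - 5} = \sqrt{-3} = i \sqrt{3}$)
$\left(\frac{37}{71} + \frac{\left(-3 - 3\right)^{2}}{10}\right) \left(-69 + p{\left(-5,-12 \right)}\right) = \left(\frac{37}{71} + \frac{\left(-3 - 3\right)^{2}}{10}\right) \left(-69 + i \sqrt{3}\right) = \left(37 \cdot \frac{1}{71} + \left(-6\right)^{2} \cdot \frac{1}{10}\right) \left(-69 + i \sqrt{3}\right) = \left(\frac{37}{71} + 36 \cdot \frac{1}{10}\right) \left(-69 + i \sqrt{3}\right) = \left(\frac{37}{71} + \frac{18}{5}\right) \left(-69 + i \sqrt{3}\right) = \frac{1463 \left(-69 + i \sqrt{3}\right)}{355} = - \frac{100947}{355} + \frac{1463 i \sqrt{3}}{355}$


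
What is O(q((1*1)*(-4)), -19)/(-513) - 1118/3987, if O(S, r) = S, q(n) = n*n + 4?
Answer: -72586/227259 ≈ -0.31940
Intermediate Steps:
q(n) = 4 + n² (q(n) = n² + 4 = 4 + n²)
O(q((1*1)*(-4)), -19)/(-513) - 1118/3987 = (4 + ((1*1)*(-4))²)/(-513) - 1118/3987 = (4 + (1*(-4))²)*(-1/513) - 1118*1/3987 = (4 + (-4)²)*(-1/513) - 1118/3987 = (4 + 16)*(-1/513) - 1118/3987 = 20*(-1/513) - 1118/3987 = -20/513 - 1118/3987 = -72586/227259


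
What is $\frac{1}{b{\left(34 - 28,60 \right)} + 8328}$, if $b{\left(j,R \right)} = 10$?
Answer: $\frac{1}{8338} \approx 0.00011993$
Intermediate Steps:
$\frac{1}{b{\left(34 - 28,60 \right)} + 8328} = \frac{1}{10 + 8328} = \frac{1}{8338}$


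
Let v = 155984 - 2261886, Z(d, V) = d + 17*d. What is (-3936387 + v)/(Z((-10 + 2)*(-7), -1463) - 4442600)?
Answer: 6042289/4441592 ≈ 1.3604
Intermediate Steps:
Z(d, V) = 18*d
v = -2105902
(-3936387 + v)/(Z((-10 + 2)*(-7), -1463) - 4442600) = (-3936387 - 2105902)/(18*((-10 + 2)*(-7)) - 4442600) = -6042289/(18*(-8*(-7)) - 4442600) = -6042289/(18*56 - 4442600) = -6042289/(1008 - 4442600) = -6042289/(-4441592) = -6042289*(-1/4441592) = 6042289/4441592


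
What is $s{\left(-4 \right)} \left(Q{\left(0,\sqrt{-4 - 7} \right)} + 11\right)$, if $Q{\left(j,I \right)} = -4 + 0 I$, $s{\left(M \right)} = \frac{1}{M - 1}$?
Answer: $- \frac{7}{5} \approx -1.4$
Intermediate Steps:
$s{\left(M \right)} = \frac{1}{-1 + M}$
$Q{\left(j,I \right)} = -4$ ($Q{\left(j,I \right)} = -4 + 0 = -4$)
$s{\left(-4 \right)} \left(Q{\left(0,\sqrt{-4 - 7} \right)} + 11\right) = \frac{-4 + 11}{-1 - 4} = \frac{1}{-5} \cdot 7 = \left(- \frac{1}{5}\right) 7 = - \frac{7}{5}$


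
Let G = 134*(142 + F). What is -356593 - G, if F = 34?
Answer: -380177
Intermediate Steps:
G = 23584 (G = 134*(142 + 34) = 134*176 = 23584)
-356593 - G = -356593 - 1*23584 = -356593 - 23584 = -380177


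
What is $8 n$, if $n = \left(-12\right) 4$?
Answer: $-384$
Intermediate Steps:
$n = -48$
$8 n = 8 \left(-48\right) = -384$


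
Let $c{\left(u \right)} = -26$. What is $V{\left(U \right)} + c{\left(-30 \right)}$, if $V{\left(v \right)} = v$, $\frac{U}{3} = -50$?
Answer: $-176$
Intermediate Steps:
$U = -150$ ($U = 3 \left(-50\right) = -150$)
$V{\left(U \right)} + c{\left(-30 \right)} = -150 - 26 = -176$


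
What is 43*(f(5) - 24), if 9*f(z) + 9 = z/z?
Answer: -9632/9 ≈ -1070.2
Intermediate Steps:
f(z) = -8/9 (f(z) = -1 + (z/z)/9 = -1 + (⅑)*1 = -1 + ⅑ = -8/9)
43*(f(5) - 24) = 43*(-8/9 - 24) = 43*(-224/9) = -9632/9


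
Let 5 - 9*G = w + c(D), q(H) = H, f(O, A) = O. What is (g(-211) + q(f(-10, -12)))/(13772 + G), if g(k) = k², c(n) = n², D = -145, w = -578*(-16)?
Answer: 400599/93680 ≈ 4.2762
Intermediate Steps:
w = 9248
G = -30268/9 (G = 5/9 - (9248 + (-145)²)/9 = 5/9 - (9248 + 21025)/9 = 5/9 - ⅑*30273 = 5/9 - 10091/3 = -30268/9 ≈ -3363.1)
(g(-211) + q(f(-10, -12)))/(13772 + G) = ((-211)² - 10)/(13772 - 30268/9) = (44521 - 10)/(93680/9) = 44511*(9/93680) = 400599/93680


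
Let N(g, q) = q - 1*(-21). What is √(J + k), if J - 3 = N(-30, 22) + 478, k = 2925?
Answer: √3449 ≈ 58.728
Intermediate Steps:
N(g, q) = 21 + q (N(g, q) = q + 21 = 21 + q)
J = 524 (J = 3 + ((21 + 22) + 478) = 3 + (43 + 478) = 3 + 521 = 524)
√(J + k) = √(524 + 2925) = √3449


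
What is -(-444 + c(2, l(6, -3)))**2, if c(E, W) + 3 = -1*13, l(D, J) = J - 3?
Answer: -211600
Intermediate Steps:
l(D, J) = -3 + J
c(E, W) = -16 (c(E, W) = -3 - 1*13 = -3 - 13 = -16)
-(-444 + c(2, l(6, -3)))**2 = -(-444 - 16)**2 = -1*(-460)**2 = -1*211600 = -211600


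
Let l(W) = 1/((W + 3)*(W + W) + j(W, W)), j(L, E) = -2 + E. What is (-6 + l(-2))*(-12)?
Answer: 147/2 ≈ 73.500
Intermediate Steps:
l(W) = 1/(-2 + W + 2*W*(3 + W)) (l(W) = 1/((W + 3)*(W + W) + (-2 + W)) = 1/((3 + W)*(2*W) + (-2 + W)) = 1/(2*W*(3 + W) + (-2 + W)) = 1/(-2 + W + 2*W*(3 + W)))
(-6 + l(-2))*(-12) = (-6 + 1/(-2 + 2*(-2)**2 + 7*(-2)))*(-12) = (-6 + 1/(-2 + 2*4 - 14))*(-12) = (-6 + 1/(-2 + 8 - 14))*(-12) = (-6 + 1/(-8))*(-12) = (-6 - 1/8)*(-12) = -49/8*(-12) = 147/2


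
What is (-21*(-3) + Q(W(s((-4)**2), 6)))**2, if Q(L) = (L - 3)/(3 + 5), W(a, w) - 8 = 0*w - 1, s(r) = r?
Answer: 16129/4 ≈ 4032.3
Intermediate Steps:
W(a, w) = 7 (W(a, w) = 8 + (0*w - 1) = 8 + (0 - 1) = 8 - 1 = 7)
Q(L) = -3/8 + L/8 (Q(L) = (-3 + L)/8 = (-3 + L)*(1/8) = -3/8 + L/8)
(-21*(-3) + Q(W(s((-4)**2), 6)))**2 = (-21*(-3) + (-3/8 + (1/8)*7))**2 = (63 + (-3/8 + 7/8))**2 = (63 + 1/2)**2 = (127/2)**2 = 16129/4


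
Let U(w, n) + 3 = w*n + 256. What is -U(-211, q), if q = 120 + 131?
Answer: 52708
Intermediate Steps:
q = 251
U(w, n) = 253 + n*w (U(w, n) = -3 + (w*n + 256) = -3 + (n*w + 256) = -3 + (256 + n*w) = 253 + n*w)
-U(-211, q) = -(253 + 251*(-211)) = -(253 - 52961) = -1*(-52708) = 52708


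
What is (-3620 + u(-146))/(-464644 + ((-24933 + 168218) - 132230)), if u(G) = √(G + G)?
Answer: 3620/453589 - 2*I*√73/453589 ≈ 0.0079808 - 3.7673e-5*I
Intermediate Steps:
u(G) = √2*√G (u(G) = √(2*G) = √2*√G)
(-3620 + u(-146))/(-464644 + ((-24933 + 168218) - 132230)) = (-3620 + √2*√(-146))/(-464644 + ((-24933 + 168218) - 132230)) = (-3620 + √2*(I*√146))/(-464644 + (143285 - 132230)) = (-3620 + 2*I*√73)/(-464644 + 11055) = (-3620 + 2*I*√73)/(-453589) = (-3620 + 2*I*√73)*(-1/453589) = 3620/453589 - 2*I*√73/453589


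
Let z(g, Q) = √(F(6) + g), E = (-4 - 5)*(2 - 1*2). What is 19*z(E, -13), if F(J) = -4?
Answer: 38*I ≈ 38.0*I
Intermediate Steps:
E = 0 (E = -9*(2 - 2) = -9*0 = 0)
z(g, Q) = √(-4 + g)
19*z(E, -13) = 19*√(-4 + 0) = 19*√(-4) = 19*(2*I) = 38*I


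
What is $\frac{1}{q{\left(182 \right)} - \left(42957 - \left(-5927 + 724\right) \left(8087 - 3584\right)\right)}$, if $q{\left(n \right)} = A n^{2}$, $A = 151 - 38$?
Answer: $- \frac{1}{19729054} \approx -5.0687 \cdot 10^{-8}$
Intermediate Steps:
$A = 113$ ($A = 151 - 38 = 113$)
$q{\left(n \right)} = 113 n^{2}$
$\frac{1}{q{\left(182 \right)} - \left(42957 - \left(-5927 + 724\right) \left(8087 - 3584\right)\right)} = \frac{1}{113 \cdot 182^{2} - \left(42957 - \left(-5927 + 724\right) \left(8087 - 3584\right)\right)} = \frac{1}{113 \cdot 33124 - \left(42957 - \left(-5203\right) 4503\right)} = \frac{1}{3743012 - \left(42957 + 23429109\right)} = \frac{1}{3743012 - 23472066} = \frac{1}{-19729054} = - \frac{1}{19729054}$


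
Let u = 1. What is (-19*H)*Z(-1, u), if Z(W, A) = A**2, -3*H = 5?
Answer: 95/3 ≈ 31.667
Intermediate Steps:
H = -5/3 (H = -1/3*5 = -5/3 ≈ -1.6667)
(-19*H)*Z(-1, u) = -19*(-5/3)*1**2 = (95/3)*1 = 95/3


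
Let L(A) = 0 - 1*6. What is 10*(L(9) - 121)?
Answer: -1270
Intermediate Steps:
L(A) = -6 (L(A) = 0 - 6 = -6)
10*(L(9) - 121) = 10*(-6 - 121) = 10*(-127) = -1270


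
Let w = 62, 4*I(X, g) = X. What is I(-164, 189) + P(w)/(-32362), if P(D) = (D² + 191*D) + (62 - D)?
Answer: -61024/1471 ≈ -41.485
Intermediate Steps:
I(X, g) = X/4
P(D) = 62 + D² + 190*D
I(-164, 189) + P(w)/(-32362) = (¼)*(-164) + (62 + 62² + 190*62)/(-32362) = -41 + (62 + 3844 + 11780)*(-1/32362) = -41 + 15686*(-1/32362) = -41 - 713/1471 = -61024/1471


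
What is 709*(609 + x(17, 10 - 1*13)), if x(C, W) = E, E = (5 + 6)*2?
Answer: 447379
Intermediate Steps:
E = 22 (E = 11*2 = 22)
x(C, W) = 22
709*(609 + x(17, 10 - 1*13)) = 709*(609 + 22) = 709*631 = 447379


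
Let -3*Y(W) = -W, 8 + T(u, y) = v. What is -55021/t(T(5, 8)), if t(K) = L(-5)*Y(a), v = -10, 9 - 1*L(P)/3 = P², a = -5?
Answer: -55021/80 ≈ -687.76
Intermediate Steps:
L(P) = 27 - 3*P²
T(u, y) = -18 (T(u, y) = -8 - 10 = -18)
Y(W) = W/3 (Y(W) = -(-1)*W/3 = W/3)
t(K) = 80 (t(K) = (27 - 3*(-5)²)*((⅓)*(-5)) = (27 - 3*25)*(-5/3) = (27 - 75)*(-5/3) = -48*(-5/3) = 80)
-55021/t(T(5, 8)) = -55021/80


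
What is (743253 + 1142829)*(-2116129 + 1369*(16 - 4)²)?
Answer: -3619378155426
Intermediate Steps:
(743253 + 1142829)*(-2116129 + 1369*(16 - 4)²) = 1886082*(-2116129 + 1369*12²) = 1886082*(-2116129 + 1369*144) = 1886082*(-2116129 + 197136) = 1886082*(-1918993) = -3619378155426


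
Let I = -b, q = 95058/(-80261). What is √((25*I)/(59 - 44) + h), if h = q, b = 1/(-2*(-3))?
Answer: I*√339078486178/481566 ≈ 1.2092*I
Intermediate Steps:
b = ⅙ (b = 1/6 = ⅙ ≈ 0.16667)
q = -95058/80261 (q = 95058*(-1/80261) = -95058/80261 ≈ -1.1844)
h = -95058/80261 ≈ -1.1844
I = -⅙ (I = -1*⅙ = -⅙ ≈ -0.16667)
√((25*I)/(59 - 44) + h) = √((25*(-⅙))/(59 - 44) - 95058/80261) = √(-25/6/15 - 95058/80261) = √(-25/6*1/15 - 95058/80261) = √(-5/18 - 95058/80261) = √(-2112349/1444698) = I*√339078486178/481566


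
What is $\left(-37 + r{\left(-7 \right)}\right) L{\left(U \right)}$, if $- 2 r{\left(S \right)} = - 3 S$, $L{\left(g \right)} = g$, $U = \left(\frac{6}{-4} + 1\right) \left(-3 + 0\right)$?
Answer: $- \frac{285}{4} \approx -71.25$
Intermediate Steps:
$U = \frac{3}{2}$ ($U = \left(6 \left(- \frac{1}{4}\right) + 1\right) \left(-3\right) = \left(- \frac{3}{2} + 1\right) \left(-3\right) = \left(- \frac{1}{2}\right) \left(-3\right) = \frac{3}{2} \approx 1.5$)
$r{\left(S \right)} = \frac{3 S}{2}$ ($r{\left(S \right)} = - \frac{\left(-3\right) S}{2} = \frac{3 S}{2}$)
$\left(-37 + r{\left(-7 \right)}\right) L{\left(U \right)} = \left(-37 + \frac{3}{2} \left(-7\right)\right) \frac{3}{2} = \left(-37 - \frac{21}{2}\right) \frac{3}{2} = \left(- \frac{95}{2}\right) \frac{3}{2} = - \frac{285}{4}$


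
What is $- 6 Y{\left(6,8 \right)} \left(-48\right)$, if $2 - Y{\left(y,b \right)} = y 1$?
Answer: $-1152$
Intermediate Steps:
$Y{\left(y,b \right)} = 2 - y$ ($Y{\left(y,b \right)} = 2 - y 1 = 2 - y$)
$- 6 Y{\left(6,8 \right)} \left(-48\right) = - 6 \left(2 - 6\right) \left(-48\right) = \left(-6\right) \left(-4\right) \left(-48\right) = 24 \left(-48\right) = -1152$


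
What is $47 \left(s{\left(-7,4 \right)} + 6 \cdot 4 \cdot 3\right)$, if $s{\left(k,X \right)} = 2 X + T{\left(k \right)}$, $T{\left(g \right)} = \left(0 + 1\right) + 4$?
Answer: $3995$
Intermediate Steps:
$T{\left(g \right)} = 5$ ($T{\left(g \right)} = 1 + 4 = 5$)
$s{\left(k,X \right)} = 5 + 2 X$ ($s{\left(k,X \right)} = 2 X + 5 = 5 + 2 X$)
$47 \left(s{\left(-7,4 \right)} + 6 \cdot 4 \cdot 3\right) = 47 \left(\left(5 + 2 \cdot 4\right) + 6 \cdot 4 \cdot 3\right) = 47 \left(\left(5 + 8\right) + 24 \cdot 3\right) = 47 \left(13 + 72\right) = 47 \cdot 85 = 3995$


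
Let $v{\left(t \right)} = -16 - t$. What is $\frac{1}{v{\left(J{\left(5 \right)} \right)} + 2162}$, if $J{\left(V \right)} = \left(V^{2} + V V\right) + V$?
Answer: $\frac{1}{2091} \approx 0.00047824$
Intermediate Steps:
$J{\left(V \right)} = V + 2 V^{2}$ ($J{\left(V \right)} = \left(V^{2} + V^{2}\right) + V = 2 V^{2} + V = V + 2 V^{2}$)
$\frac{1}{v{\left(J{\left(5 \right)} \right)} + 2162} = \frac{1}{\left(-16 - 5 \left(1 + 2 \cdot 5\right)\right) + 2162} = \frac{1}{\left(-16 - 5 \left(1 + 10\right)\right) + 2162} = \frac{1}{\left(-16 - 5 \cdot 11\right) + 2162} = \frac{1}{\left(-16 - 55\right) + 2162} = \frac{1}{-71 + 2162} = \frac{1}{2091}$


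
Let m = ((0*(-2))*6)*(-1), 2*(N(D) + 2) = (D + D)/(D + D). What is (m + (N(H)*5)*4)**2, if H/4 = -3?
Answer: 900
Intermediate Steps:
H = -12 (H = 4*(-3) = -12)
N(D) = -3/2 (N(D) = -2 + ((D + D)/(D + D))/2 = -2 + ((2*D)/((2*D)))/2 = -2 + ((2*D)*(1/(2*D)))/2 = -2 + (1/2)*1 = -2 + 1/2 = -3/2)
m = 0 (m = (0*6)*(-1) = 0*(-1) = 0)
(m + (N(H)*5)*4)**2 = (0 - 3/2*5*4)**2 = (0 - 15/2*4)**2 = (0 - 30)**2 = (-30)**2 = 900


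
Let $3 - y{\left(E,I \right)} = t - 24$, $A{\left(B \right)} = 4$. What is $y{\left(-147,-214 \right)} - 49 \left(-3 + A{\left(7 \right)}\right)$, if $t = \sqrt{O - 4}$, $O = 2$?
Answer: $-22 - i \sqrt{2} \approx -22.0 - 1.4142 i$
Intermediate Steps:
$t = i \sqrt{2}$ ($t = \sqrt{2 - 4} = \sqrt{-2} = i \sqrt{2} \approx 1.4142 i$)
$y{\left(E,I \right)} = 27 - i \sqrt{2}$ ($y{\left(E,I \right)} = 3 - \left(i \sqrt{2} - 24\right) = 3 - \left(-24 + i \sqrt{2}\right) = 3 + \left(24 - i \sqrt{2}\right) = 27 - i \sqrt{2}$)
$y{\left(-147,-214 \right)} - 49 \left(-3 + A{\left(7 \right)}\right) = \left(27 - i \sqrt{2}\right) - 49 \left(-3 + 4\right) = \left(27 - i \sqrt{2}\right) - 49 = -22 - i \sqrt{2}$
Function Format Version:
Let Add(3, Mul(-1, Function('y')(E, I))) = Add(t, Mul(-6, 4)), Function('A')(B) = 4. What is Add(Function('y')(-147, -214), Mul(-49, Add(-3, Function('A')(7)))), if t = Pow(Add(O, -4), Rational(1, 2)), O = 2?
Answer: Add(-22, Mul(-1, I, Pow(2, Rational(1, 2)))) ≈ Add(-22.000, Mul(-1.4142, I))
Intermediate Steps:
t = Mul(I, Pow(2, Rational(1, 2))) (t = Pow(Add(2, -4), Rational(1, 2)) = Pow(-2, Rational(1, 2)) = Mul(I, Pow(2, Rational(1, 2))) ≈ Mul(1.4142, I))
Function('y')(E, I) = Add(27, Mul(-1, I, Pow(2, Rational(1, 2)))) (Function('y')(E, I) = Add(3, Mul(-1, Add(Mul(I, Pow(2, Rational(1, 2))), Mul(-6, 4)))) = Add(3, Mul(-1, Add(Mul(I, Pow(2, Rational(1, 2))), -24))) = Add(3, Mul(-1, Add(-24, Mul(I, Pow(2, Rational(1, 2)))))) = Add(3, Add(24, Mul(-1, I, Pow(2, Rational(1, 2))))) = Add(27, Mul(-1, I, Pow(2, Rational(1, 2)))))
Add(Function('y')(-147, -214), Mul(-49, Add(-3, Function('A')(7)))) = Add(Add(27, Mul(-1, I, Pow(2, Rational(1, 2)))), Mul(-49, Add(-3, 4))) = Add(Add(27, Mul(-1, I, Pow(2, Rational(1, 2)))), Mul(-49, 1)) = Add(Add(27, Mul(-1, I, Pow(2, Rational(1, 2)))), -49) = Add(-22, Mul(-1, I, Pow(2, Rational(1, 2))))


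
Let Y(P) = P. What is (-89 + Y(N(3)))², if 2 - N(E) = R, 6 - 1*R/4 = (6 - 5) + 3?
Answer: 9025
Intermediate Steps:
R = 8 (R = 24 - 4*((6 - 5) + 3) = 24 - 4*(1 + 3) = 24 - 4*4 = 24 - 16 = 8)
N(E) = -6 (N(E) = 2 - 1*8 = 2 - 8 = -6)
(-89 + Y(N(3)))² = (-89 - 6)² = (-95)² = 9025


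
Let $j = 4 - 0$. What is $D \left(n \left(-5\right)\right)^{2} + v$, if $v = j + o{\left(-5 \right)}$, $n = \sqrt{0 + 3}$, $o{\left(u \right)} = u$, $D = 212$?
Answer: $15899$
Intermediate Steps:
$n = \sqrt{3} \approx 1.732$
$j = 4$ ($j = 4 + 0 = 4$)
$v = -1$ ($v = 4 - 5 = -1$)
$D \left(n \left(-5\right)\right)^{2} + v = 212 \left(\sqrt{3} \left(-5\right)\right)^{2} - 1 = 212 \left(- 5 \sqrt{3}\right)^{2} - 1 = 212 \cdot 75 - 1 = 15900 - 1 = 15899$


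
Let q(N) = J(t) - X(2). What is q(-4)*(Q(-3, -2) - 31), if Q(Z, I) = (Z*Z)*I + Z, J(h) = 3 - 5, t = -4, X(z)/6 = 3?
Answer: 1040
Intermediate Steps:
X(z) = 18 (X(z) = 6*3 = 18)
J(h) = -2
Q(Z, I) = Z + I*Z**2 (Q(Z, I) = Z**2*I + Z = I*Z**2 + Z = Z + I*Z**2)
q(N) = -20 (q(N) = -2 - 1*18 = -2 - 18 = -20)
q(-4)*(Q(-3, -2) - 31) = -20*(-3*(1 - 2*(-3)) - 31) = -20*(-3*(1 + 6) - 31) = -20*(-3*7 - 31) = -20*(-21 - 31) = -20*(-52) = 1040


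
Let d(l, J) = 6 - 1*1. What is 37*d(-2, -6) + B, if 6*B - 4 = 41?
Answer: 385/2 ≈ 192.50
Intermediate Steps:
B = 15/2 (B = 2/3 + (1/6)*41 = 2/3 + 41/6 = 15/2 ≈ 7.5000)
d(l, J) = 5 (d(l, J) = 6 - 1 = 5)
37*d(-2, -6) + B = 37*5 + 15/2 = 185 + 15/2 = 385/2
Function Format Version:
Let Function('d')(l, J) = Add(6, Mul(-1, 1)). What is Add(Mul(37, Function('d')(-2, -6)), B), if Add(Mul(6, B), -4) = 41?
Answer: Rational(385, 2) ≈ 192.50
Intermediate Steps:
B = Rational(15, 2) (B = Add(Rational(2, 3), Mul(Rational(1, 6), 41)) = Add(Rational(2, 3), Rational(41, 6)) = Rational(15, 2) ≈ 7.5000)
Function('d')(l, J) = 5 (Function('d')(l, J) = Add(6, -1) = 5)
Add(Mul(37, Function('d')(-2, -6)), B) = Add(Mul(37, 5), Rational(15, 2)) = Add(185, Rational(15, 2)) = Rational(385, 2)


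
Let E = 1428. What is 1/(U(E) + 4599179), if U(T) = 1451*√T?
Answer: 4599179/21149440961413 - 2902*√357/21149440961413 ≈ 2.1487e-7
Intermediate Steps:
1/(U(E) + 4599179) = 1/(1451*√1428 + 4599179) = 1/(1451*(2*√357) + 4599179) = 1/(2902*√357 + 4599179) = 1/(4599179 + 2902*√357)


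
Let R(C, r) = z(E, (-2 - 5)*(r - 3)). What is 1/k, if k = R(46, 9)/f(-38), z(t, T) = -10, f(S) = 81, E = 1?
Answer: -81/10 ≈ -8.1000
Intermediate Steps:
R(C, r) = -10
k = -10/81 ≈ -0.12346
1/k = 1/(-10/81) = -81/10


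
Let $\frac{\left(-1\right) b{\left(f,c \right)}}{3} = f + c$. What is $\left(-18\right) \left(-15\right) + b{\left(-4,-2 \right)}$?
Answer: $288$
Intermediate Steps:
$b{\left(f,c \right)} = - 3 c - 3 f$ ($b{\left(f,c \right)} = - 3 \left(f + c\right) = - 3 \left(c + f\right) = - 3 c - 3 f$)
$\left(-18\right) \left(-15\right) + b{\left(-4,-2 \right)} = \left(-18\right) \left(-15\right) - -18 = 270 + \left(6 + 12\right) = 270 + 18 = 288$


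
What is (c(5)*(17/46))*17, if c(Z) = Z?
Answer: 1445/46 ≈ 31.413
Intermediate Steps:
(c(5)*(17/46))*17 = (5*(17/46))*17 = (85/46)*17 = 1445/46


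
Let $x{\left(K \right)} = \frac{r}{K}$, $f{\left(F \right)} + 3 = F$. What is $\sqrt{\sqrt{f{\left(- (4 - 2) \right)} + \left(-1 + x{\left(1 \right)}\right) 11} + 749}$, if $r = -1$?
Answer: $\sqrt{749 + 3 i \sqrt{3}} \approx 27.368 + 0.09493 i$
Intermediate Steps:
$f{\left(F \right)} = -3 + F$
$x{\left(K \right)} = - \frac{1}{K}$
$\sqrt{\sqrt{f{\left(- (4 - 2) \right)} + \left(-1 + x{\left(1 \right)}\right) 11} + 749} = \sqrt{\sqrt{\left(-3 - \left(4 - 2\right)\right) + \left(-1 - 1^{-1}\right) 11} + 749} = \sqrt{\sqrt{\left(-3 - 2\right) + \left(-1 - 1\right) 11} + 749} = \sqrt{\sqrt{-5 - 22} + 749} = \sqrt{\sqrt{-27} + 749} = \sqrt{3 i \sqrt{3} + 749} = \sqrt{749 + 3 i \sqrt{3}}$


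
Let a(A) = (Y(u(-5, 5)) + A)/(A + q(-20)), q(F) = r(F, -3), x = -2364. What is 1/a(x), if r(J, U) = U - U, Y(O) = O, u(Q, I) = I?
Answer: 2364/2359 ≈ 1.0021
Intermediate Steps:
r(J, U) = 0
q(F) = 0
a(A) = (5 + A)/A (a(A) = (5 + A)/(A + 0) = (5 + A)/A)
1/a(x) = 1/((5 - 2364)/(-2364)) = 1/(-1/2364*(-2359)) = 1/(2359/2364) = 2364/2359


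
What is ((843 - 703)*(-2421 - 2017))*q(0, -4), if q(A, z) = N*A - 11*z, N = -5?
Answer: -27338080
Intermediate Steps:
q(A, z) = -11*z - 5*A (q(A, z) = -5*A - 11*z = -11*z - 5*A)
((843 - 703)*(-2421 - 2017))*q(0, -4) = ((843 - 703)*(-2421 - 2017))*(-11*(-4) - 5*0) = (140*(-4438))*(44 + 0) = -621320*44 = -27338080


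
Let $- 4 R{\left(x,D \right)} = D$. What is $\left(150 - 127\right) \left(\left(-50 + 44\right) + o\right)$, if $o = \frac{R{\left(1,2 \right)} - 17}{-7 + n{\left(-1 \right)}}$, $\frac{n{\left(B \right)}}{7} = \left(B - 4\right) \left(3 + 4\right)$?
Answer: $- \frac{9821}{72} \approx -136.4$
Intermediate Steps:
$R{\left(x,D \right)} = - \frac{D}{4}$
$n{\left(B \right)} = -196 + 49 B$ ($n{\left(B \right)} = 7 \left(B - 4\right) \left(3 + 4\right) = 7 \left(-4 + B\right) 7 = 7 \left(-28 + 7 B\right) = -196 + 49 B$)
$o = \frac{5}{72}$ ($o = \frac{\left(- \frac{1}{4}\right) 2 - 17}{-7 + \left(-196 + 49 \left(-1\right)\right)} = \frac{- \frac{1}{2} - 17}{-7 - 245} = - \frac{35}{2 \left(-7 - 245\right)} = - \frac{35}{2 \left(-252\right)} = \left(- \frac{35}{2}\right) \left(- \frac{1}{252}\right) = \frac{5}{72} \approx 0.069444$)
$\left(150 - 127\right) \left(\left(-50 + 44\right) + o\right) = \left(150 - 127\right) \left(\left(-50 + 44\right) + \frac{5}{72}\right) = 23 \left(-6 + \frac{5}{72}\right) = 23 \left(- \frac{427}{72}\right) = - \frac{9821}{72}$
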